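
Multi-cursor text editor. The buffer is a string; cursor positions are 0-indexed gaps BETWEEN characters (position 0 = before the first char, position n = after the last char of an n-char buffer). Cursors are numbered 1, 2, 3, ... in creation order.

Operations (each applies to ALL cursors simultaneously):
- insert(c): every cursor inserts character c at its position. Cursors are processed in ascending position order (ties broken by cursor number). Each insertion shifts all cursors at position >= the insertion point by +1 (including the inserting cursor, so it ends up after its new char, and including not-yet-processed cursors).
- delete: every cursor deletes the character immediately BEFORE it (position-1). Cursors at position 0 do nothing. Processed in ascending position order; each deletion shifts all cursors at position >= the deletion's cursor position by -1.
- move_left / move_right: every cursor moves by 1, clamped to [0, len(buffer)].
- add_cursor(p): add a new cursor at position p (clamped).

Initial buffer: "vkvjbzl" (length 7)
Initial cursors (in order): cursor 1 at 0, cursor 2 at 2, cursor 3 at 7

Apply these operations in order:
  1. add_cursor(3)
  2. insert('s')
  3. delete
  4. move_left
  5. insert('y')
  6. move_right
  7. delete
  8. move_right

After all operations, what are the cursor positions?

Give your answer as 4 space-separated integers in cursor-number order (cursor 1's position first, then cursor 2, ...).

Answer: 2 3 7 4

Derivation:
After op 1 (add_cursor(3)): buffer="vkvjbzl" (len 7), cursors c1@0 c2@2 c4@3 c3@7, authorship .......
After op 2 (insert('s')): buffer="svksvsjbzls" (len 11), cursors c1@1 c2@4 c4@6 c3@11, authorship 1..2.4....3
After op 3 (delete): buffer="vkvjbzl" (len 7), cursors c1@0 c2@2 c4@3 c3@7, authorship .......
After op 4 (move_left): buffer="vkvjbzl" (len 7), cursors c1@0 c2@1 c4@2 c3@6, authorship .......
After op 5 (insert('y')): buffer="yvykyvjbzyl" (len 11), cursors c1@1 c2@3 c4@5 c3@10, authorship 1.2.4....3.
After op 6 (move_right): buffer="yvykyvjbzyl" (len 11), cursors c1@2 c2@4 c4@6 c3@11, authorship 1.2.4....3.
After op 7 (delete): buffer="yyyjbzy" (len 7), cursors c1@1 c2@2 c4@3 c3@7, authorship 124...3
After op 8 (move_right): buffer="yyyjbzy" (len 7), cursors c1@2 c2@3 c4@4 c3@7, authorship 124...3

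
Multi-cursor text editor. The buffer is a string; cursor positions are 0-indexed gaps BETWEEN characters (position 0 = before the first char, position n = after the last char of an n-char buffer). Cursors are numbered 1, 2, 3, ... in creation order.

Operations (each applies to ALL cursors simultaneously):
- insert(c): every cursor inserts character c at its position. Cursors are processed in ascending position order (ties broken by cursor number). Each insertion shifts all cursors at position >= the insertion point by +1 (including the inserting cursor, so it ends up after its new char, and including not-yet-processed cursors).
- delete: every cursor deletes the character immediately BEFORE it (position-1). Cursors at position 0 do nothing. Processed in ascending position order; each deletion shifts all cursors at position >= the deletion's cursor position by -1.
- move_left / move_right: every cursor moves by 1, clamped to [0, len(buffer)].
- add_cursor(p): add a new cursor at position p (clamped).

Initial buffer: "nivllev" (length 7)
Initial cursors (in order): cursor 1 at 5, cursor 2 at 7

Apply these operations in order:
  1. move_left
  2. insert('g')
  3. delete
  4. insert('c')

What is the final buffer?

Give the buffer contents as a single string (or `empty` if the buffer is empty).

Answer: nivlclecv

Derivation:
After op 1 (move_left): buffer="nivllev" (len 7), cursors c1@4 c2@6, authorship .......
After op 2 (insert('g')): buffer="nivlglegv" (len 9), cursors c1@5 c2@8, authorship ....1..2.
After op 3 (delete): buffer="nivllev" (len 7), cursors c1@4 c2@6, authorship .......
After op 4 (insert('c')): buffer="nivlclecv" (len 9), cursors c1@5 c2@8, authorship ....1..2.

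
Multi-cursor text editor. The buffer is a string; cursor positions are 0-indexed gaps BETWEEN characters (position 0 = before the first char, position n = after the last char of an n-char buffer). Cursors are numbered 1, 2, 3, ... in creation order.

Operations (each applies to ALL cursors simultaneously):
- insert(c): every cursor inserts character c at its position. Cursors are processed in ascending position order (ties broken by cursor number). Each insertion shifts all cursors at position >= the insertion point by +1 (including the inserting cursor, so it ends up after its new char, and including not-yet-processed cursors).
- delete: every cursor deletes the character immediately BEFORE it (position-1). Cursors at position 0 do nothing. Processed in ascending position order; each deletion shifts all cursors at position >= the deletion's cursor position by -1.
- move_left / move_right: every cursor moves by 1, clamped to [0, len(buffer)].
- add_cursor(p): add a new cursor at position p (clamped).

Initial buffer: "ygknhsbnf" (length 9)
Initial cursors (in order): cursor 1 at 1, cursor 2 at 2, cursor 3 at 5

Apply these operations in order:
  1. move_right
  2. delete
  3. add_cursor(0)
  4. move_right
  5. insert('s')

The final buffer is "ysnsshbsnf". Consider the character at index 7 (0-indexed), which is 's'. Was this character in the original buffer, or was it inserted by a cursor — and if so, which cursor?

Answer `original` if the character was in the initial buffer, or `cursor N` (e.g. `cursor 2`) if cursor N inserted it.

Answer: cursor 3

Derivation:
After op 1 (move_right): buffer="ygknhsbnf" (len 9), cursors c1@2 c2@3 c3@6, authorship .........
After op 2 (delete): buffer="ynhbnf" (len 6), cursors c1@1 c2@1 c3@3, authorship ......
After op 3 (add_cursor(0)): buffer="ynhbnf" (len 6), cursors c4@0 c1@1 c2@1 c3@3, authorship ......
After op 4 (move_right): buffer="ynhbnf" (len 6), cursors c4@1 c1@2 c2@2 c3@4, authorship ......
After op 5 (insert('s')): buffer="ysnsshbsnf" (len 10), cursors c4@2 c1@5 c2@5 c3@8, authorship .4.12..3..
Authorship (.=original, N=cursor N): . 4 . 1 2 . . 3 . .
Index 7: author = 3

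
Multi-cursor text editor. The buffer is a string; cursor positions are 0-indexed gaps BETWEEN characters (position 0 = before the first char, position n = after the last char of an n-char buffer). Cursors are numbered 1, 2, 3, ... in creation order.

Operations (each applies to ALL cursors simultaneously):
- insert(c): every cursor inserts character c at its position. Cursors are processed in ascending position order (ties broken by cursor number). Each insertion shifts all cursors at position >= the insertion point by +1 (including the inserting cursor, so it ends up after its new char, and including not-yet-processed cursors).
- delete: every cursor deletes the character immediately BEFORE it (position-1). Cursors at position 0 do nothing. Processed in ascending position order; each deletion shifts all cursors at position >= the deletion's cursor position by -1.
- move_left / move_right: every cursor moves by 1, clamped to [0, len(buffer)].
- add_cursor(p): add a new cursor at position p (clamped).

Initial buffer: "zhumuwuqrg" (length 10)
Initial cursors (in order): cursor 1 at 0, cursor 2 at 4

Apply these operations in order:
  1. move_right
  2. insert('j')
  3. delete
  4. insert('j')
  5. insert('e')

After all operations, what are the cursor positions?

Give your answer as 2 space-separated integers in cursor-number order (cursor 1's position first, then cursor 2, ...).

After op 1 (move_right): buffer="zhumuwuqrg" (len 10), cursors c1@1 c2@5, authorship ..........
After op 2 (insert('j')): buffer="zjhumujwuqrg" (len 12), cursors c1@2 c2@7, authorship .1....2.....
After op 3 (delete): buffer="zhumuwuqrg" (len 10), cursors c1@1 c2@5, authorship ..........
After op 4 (insert('j')): buffer="zjhumujwuqrg" (len 12), cursors c1@2 c2@7, authorship .1....2.....
After op 5 (insert('e')): buffer="zjehumujewuqrg" (len 14), cursors c1@3 c2@9, authorship .11....22.....

Answer: 3 9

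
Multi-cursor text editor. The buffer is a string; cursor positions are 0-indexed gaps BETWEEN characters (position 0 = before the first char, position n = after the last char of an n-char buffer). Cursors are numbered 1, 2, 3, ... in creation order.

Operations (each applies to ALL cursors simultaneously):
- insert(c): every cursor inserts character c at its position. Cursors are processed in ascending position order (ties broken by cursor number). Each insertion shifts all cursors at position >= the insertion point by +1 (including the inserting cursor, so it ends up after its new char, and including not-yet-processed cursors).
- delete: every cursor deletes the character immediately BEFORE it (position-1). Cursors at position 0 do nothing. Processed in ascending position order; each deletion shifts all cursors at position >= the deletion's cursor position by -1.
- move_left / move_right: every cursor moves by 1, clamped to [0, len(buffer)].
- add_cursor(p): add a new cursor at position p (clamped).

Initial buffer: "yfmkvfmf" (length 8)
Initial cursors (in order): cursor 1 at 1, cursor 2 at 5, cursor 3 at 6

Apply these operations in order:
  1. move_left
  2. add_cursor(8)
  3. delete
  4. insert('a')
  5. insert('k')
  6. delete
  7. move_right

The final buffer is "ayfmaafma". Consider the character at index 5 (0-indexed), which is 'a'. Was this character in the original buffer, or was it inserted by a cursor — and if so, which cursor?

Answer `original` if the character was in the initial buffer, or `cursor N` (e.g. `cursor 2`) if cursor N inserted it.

Answer: cursor 3

Derivation:
After op 1 (move_left): buffer="yfmkvfmf" (len 8), cursors c1@0 c2@4 c3@5, authorship ........
After op 2 (add_cursor(8)): buffer="yfmkvfmf" (len 8), cursors c1@0 c2@4 c3@5 c4@8, authorship ........
After op 3 (delete): buffer="yfmfm" (len 5), cursors c1@0 c2@3 c3@3 c4@5, authorship .....
After op 4 (insert('a')): buffer="ayfmaafma" (len 9), cursors c1@1 c2@6 c3@6 c4@9, authorship 1...23..4
After op 5 (insert('k')): buffer="akyfmaakkfmak" (len 13), cursors c1@2 c2@9 c3@9 c4@13, authorship 11...2323..44
After op 6 (delete): buffer="ayfmaafma" (len 9), cursors c1@1 c2@6 c3@6 c4@9, authorship 1...23..4
After op 7 (move_right): buffer="ayfmaafma" (len 9), cursors c1@2 c2@7 c3@7 c4@9, authorship 1...23..4
Authorship (.=original, N=cursor N): 1 . . . 2 3 . . 4
Index 5: author = 3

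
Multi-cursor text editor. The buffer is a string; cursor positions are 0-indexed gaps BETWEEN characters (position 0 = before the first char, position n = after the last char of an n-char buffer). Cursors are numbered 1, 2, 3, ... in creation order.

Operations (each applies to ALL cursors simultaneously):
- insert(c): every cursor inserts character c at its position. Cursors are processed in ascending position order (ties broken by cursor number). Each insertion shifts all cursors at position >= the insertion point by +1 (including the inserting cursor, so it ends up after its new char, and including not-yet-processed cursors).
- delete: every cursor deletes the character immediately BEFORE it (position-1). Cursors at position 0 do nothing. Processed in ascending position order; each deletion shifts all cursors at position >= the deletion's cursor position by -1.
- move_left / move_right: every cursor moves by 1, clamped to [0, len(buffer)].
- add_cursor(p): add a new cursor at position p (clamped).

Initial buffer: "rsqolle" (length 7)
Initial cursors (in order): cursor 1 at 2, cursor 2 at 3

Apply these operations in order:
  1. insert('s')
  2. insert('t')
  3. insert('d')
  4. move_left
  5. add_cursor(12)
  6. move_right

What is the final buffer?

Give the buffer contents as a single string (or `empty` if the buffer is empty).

Answer: rsstdqstdolle

Derivation:
After op 1 (insert('s')): buffer="rssqsolle" (len 9), cursors c1@3 c2@5, authorship ..1.2....
After op 2 (insert('t')): buffer="rsstqstolle" (len 11), cursors c1@4 c2@7, authorship ..11.22....
After op 3 (insert('d')): buffer="rsstdqstdolle" (len 13), cursors c1@5 c2@9, authorship ..111.222....
After op 4 (move_left): buffer="rsstdqstdolle" (len 13), cursors c1@4 c2@8, authorship ..111.222....
After op 5 (add_cursor(12)): buffer="rsstdqstdolle" (len 13), cursors c1@4 c2@8 c3@12, authorship ..111.222....
After op 6 (move_right): buffer="rsstdqstdolle" (len 13), cursors c1@5 c2@9 c3@13, authorship ..111.222....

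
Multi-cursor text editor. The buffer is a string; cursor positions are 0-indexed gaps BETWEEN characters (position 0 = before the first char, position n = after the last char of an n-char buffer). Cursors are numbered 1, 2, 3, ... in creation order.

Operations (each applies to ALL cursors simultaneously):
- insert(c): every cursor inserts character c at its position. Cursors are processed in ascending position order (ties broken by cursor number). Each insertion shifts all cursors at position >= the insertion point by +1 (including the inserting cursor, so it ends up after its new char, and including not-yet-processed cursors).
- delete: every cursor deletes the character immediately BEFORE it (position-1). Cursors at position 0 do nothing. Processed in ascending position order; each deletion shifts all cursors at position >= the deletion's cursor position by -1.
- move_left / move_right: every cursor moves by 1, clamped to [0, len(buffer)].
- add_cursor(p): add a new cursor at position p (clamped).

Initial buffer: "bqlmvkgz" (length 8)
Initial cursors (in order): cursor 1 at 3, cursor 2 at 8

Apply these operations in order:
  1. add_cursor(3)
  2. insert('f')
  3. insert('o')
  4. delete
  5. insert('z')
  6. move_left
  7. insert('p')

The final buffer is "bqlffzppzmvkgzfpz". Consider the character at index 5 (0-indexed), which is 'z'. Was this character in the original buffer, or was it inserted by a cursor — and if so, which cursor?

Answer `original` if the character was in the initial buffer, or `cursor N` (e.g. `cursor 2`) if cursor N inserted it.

After op 1 (add_cursor(3)): buffer="bqlmvkgz" (len 8), cursors c1@3 c3@3 c2@8, authorship ........
After op 2 (insert('f')): buffer="bqlffmvkgzf" (len 11), cursors c1@5 c3@5 c2@11, authorship ...13.....2
After op 3 (insert('o')): buffer="bqlffoomvkgzfo" (len 14), cursors c1@7 c3@7 c2@14, authorship ...1313.....22
After op 4 (delete): buffer="bqlffmvkgzf" (len 11), cursors c1@5 c3@5 c2@11, authorship ...13.....2
After op 5 (insert('z')): buffer="bqlffzzmvkgzfz" (len 14), cursors c1@7 c3@7 c2@14, authorship ...1313.....22
After op 6 (move_left): buffer="bqlffzzmvkgzfz" (len 14), cursors c1@6 c3@6 c2@13, authorship ...1313.....22
After op 7 (insert('p')): buffer="bqlffzppzmvkgzfpz" (len 17), cursors c1@8 c3@8 c2@16, authorship ...131133.....222
Authorship (.=original, N=cursor N): . . . 1 3 1 1 3 3 . . . . . 2 2 2
Index 5: author = 1

Answer: cursor 1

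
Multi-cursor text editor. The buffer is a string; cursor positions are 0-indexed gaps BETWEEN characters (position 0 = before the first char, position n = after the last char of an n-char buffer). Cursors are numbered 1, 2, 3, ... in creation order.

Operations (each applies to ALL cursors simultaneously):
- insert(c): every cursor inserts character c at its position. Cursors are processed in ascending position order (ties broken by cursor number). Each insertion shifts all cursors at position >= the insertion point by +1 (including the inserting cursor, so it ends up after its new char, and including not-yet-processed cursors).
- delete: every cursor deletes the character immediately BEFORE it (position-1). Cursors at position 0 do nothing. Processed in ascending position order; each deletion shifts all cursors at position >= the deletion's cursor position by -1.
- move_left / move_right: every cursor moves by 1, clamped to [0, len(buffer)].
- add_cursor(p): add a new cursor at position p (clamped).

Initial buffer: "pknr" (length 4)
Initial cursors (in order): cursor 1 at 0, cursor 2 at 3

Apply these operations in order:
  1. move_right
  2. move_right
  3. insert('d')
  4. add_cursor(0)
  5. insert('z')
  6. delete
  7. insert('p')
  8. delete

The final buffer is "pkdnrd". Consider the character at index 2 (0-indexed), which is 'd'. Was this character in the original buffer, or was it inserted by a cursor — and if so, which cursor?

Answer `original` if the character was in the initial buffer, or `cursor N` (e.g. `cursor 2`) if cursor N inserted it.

After op 1 (move_right): buffer="pknr" (len 4), cursors c1@1 c2@4, authorship ....
After op 2 (move_right): buffer="pknr" (len 4), cursors c1@2 c2@4, authorship ....
After op 3 (insert('d')): buffer="pkdnrd" (len 6), cursors c1@3 c2@6, authorship ..1..2
After op 4 (add_cursor(0)): buffer="pkdnrd" (len 6), cursors c3@0 c1@3 c2@6, authorship ..1..2
After op 5 (insert('z')): buffer="zpkdznrdz" (len 9), cursors c3@1 c1@5 c2@9, authorship 3..11..22
After op 6 (delete): buffer="pkdnrd" (len 6), cursors c3@0 c1@3 c2@6, authorship ..1..2
After op 7 (insert('p')): buffer="ppkdpnrdp" (len 9), cursors c3@1 c1@5 c2@9, authorship 3..11..22
After op 8 (delete): buffer="pkdnrd" (len 6), cursors c3@0 c1@3 c2@6, authorship ..1..2
Authorship (.=original, N=cursor N): . . 1 . . 2
Index 2: author = 1

Answer: cursor 1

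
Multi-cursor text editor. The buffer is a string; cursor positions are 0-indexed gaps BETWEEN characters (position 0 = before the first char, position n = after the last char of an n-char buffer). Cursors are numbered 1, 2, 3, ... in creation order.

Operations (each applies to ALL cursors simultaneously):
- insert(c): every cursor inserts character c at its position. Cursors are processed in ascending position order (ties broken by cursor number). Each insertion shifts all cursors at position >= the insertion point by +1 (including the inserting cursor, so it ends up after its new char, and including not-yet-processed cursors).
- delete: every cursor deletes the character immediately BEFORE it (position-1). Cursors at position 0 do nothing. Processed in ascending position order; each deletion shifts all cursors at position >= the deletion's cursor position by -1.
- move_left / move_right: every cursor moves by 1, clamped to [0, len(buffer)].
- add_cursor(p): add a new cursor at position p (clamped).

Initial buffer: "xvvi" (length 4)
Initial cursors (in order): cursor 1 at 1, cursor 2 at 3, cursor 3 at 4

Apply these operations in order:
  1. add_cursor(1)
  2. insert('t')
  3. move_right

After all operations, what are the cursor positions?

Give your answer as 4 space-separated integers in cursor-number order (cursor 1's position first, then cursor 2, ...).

After op 1 (add_cursor(1)): buffer="xvvi" (len 4), cursors c1@1 c4@1 c2@3 c3@4, authorship ....
After op 2 (insert('t')): buffer="xttvvtit" (len 8), cursors c1@3 c4@3 c2@6 c3@8, authorship .14..2.3
After op 3 (move_right): buffer="xttvvtit" (len 8), cursors c1@4 c4@4 c2@7 c3@8, authorship .14..2.3

Answer: 4 7 8 4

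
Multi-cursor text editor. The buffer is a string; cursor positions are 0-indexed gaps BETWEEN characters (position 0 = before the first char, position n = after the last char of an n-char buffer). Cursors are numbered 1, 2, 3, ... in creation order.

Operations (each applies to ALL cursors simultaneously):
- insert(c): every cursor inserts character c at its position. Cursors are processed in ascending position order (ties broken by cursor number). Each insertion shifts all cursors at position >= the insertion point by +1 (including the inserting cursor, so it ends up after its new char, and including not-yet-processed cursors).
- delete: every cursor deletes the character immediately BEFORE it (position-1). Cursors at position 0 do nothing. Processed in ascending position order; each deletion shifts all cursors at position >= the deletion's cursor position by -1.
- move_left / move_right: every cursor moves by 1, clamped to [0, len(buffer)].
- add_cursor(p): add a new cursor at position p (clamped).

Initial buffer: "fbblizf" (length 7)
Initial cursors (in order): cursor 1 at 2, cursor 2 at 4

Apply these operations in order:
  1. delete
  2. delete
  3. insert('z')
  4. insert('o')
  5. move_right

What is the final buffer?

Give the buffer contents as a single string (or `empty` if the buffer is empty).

After op 1 (delete): buffer="fbizf" (len 5), cursors c1@1 c2@2, authorship .....
After op 2 (delete): buffer="izf" (len 3), cursors c1@0 c2@0, authorship ...
After op 3 (insert('z')): buffer="zzizf" (len 5), cursors c1@2 c2@2, authorship 12...
After op 4 (insert('o')): buffer="zzooizf" (len 7), cursors c1@4 c2@4, authorship 1212...
After op 5 (move_right): buffer="zzooizf" (len 7), cursors c1@5 c2@5, authorship 1212...

Answer: zzooizf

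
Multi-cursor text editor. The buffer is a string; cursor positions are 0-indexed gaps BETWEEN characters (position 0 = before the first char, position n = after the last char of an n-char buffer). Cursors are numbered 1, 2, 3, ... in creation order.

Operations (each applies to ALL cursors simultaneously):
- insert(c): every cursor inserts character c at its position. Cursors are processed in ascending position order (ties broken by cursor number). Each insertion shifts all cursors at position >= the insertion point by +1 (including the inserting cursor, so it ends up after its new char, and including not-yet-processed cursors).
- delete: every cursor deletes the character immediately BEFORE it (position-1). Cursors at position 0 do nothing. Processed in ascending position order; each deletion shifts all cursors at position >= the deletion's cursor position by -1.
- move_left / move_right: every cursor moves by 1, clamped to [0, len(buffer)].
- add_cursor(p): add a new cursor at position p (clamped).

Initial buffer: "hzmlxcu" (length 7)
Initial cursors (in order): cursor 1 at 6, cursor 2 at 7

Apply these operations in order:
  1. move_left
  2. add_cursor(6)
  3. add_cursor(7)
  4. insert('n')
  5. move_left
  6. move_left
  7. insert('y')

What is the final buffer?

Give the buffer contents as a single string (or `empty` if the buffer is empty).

Answer: hzmlyxncyynnyun

Derivation:
After op 1 (move_left): buffer="hzmlxcu" (len 7), cursors c1@5 c2@6, authorship .......
After op 2 (add_cursor(6)): buffer="hzmlxcu" (len 7), cursors c1@5 c2@6 c3@6, authorship .......
After op 3 (add_cursor(7)): buffer="hzmlxcu" (len 7), cursors c1@5 c2@6 c3@6 c4@7, authorship .......
After op 4 (insert('n')): buffer="hzmlxncnnun" (len 11), cursors c1@6 c2@9 c3@9 c4@11, authorship .....1.23.4
After op 5 (move_left): buffer="hzmlxncnnun" (len 11), cursors c1@5 c2@8 c3@8 c4@10, authorship .....1.23.4
After op 6 (move_left): buffer="hzmlxncnnun" (len 11), cursors c1@4 c2@7 c3@7 c4@9, authorship .....1.23.4
After op 7 (insert('y')): buffer="hzmlyxncyynnyun" (len 15), cursors c1@5 c2@10 c3@10 c4@13, authorship ....1.1.23234.4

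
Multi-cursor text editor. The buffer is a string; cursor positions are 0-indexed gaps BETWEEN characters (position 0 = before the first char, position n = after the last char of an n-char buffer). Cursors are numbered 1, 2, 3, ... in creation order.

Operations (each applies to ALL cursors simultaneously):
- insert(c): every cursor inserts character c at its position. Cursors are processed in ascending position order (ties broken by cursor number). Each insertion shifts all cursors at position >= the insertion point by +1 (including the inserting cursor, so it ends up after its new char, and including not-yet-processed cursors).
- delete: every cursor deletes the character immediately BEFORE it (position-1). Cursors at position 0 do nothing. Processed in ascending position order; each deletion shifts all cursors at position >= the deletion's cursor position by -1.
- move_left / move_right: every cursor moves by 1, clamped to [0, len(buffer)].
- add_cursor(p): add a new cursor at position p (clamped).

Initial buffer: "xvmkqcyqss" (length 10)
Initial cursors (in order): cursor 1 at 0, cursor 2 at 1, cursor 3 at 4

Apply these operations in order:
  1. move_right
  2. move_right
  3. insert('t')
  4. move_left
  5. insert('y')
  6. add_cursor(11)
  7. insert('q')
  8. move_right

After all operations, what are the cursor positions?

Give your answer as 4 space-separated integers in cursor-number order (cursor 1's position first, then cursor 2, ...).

Answer: 5 9 16 16

Derivation:
After op 1 (move_right): buffer="xvmkqcyqss" (len 10), cursors c1@1 c2@2 c3@5, authorship ..........
After op 2 (move_right): buffer="xvmkqcyqss" (len 10), cursors c1@2 c2@3 c3@6, authorship ..........
After op 3 (insert('t')): buffer="xvtmtkqctyqss" (len 13), cursors c1@3 c2@5 c3@9, authorship ..1.2...3....
After op 4 (move_left): buffer="xvtmtkqctyqss" (len 13), cursors c1@2 c2@4 c3@8, authorship ..1.2...3....
After op 5 (insert('y')): buffer="xvytmytkqcytyqss" (len 16), cursors c1@3 c2@6 c3@11, authorship ..11.22...33....
After op 6 (add_cursor(11)): buffer="xvytmytkqcytyqss" (len 16), cursors c1@3 c2@6 c3@11 c4@11, authorship ..11.22...33....
After op 7 (insert('q')): buffer="xvyqtmyqtkqcyqqtyqss" (len 20), cursors c1@4 c2@8 c3@15 c4@15, authorship ..111.222...3343....
After op 8 (move_right): buffer="xvyqtmyqtkqcyqqtyqss" (len 20), cursors c1@5 c2@9 c3@16 c4@16, authorship ..111.222...3343....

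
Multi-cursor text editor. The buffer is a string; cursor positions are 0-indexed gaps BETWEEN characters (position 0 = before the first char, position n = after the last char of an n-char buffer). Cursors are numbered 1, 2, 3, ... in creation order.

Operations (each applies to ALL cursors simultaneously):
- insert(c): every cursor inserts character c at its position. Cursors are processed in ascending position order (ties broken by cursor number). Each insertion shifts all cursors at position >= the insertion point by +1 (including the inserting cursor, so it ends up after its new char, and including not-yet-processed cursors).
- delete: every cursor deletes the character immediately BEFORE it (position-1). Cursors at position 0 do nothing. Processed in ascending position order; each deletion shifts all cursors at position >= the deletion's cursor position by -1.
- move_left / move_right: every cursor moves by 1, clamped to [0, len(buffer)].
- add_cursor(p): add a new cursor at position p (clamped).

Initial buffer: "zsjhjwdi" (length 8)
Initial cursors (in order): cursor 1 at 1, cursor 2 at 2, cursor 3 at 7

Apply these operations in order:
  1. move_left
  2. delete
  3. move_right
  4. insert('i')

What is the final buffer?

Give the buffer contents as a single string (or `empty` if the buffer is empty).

Answer: siijhjdii

Derivation:
After op 1 (move_left): buffer="zsjhjwdi" (len 8), cursors c1@0 c2@1 c3@6, authorship ........
After op 2 (delete): buffer="sjhjdi" (len 6), cursors c1@0 c2@0 c3@4, authorship ......
After op 3 (move_right): buffer="sjhjdi" (len 6), cursors c1@1 c2@1 c3@5, authorship ......
After op 4 (insert('i')): buffer="siijhjdii" (len 9), cursors c1@3 c2@3 c3@8, authorship .12....3.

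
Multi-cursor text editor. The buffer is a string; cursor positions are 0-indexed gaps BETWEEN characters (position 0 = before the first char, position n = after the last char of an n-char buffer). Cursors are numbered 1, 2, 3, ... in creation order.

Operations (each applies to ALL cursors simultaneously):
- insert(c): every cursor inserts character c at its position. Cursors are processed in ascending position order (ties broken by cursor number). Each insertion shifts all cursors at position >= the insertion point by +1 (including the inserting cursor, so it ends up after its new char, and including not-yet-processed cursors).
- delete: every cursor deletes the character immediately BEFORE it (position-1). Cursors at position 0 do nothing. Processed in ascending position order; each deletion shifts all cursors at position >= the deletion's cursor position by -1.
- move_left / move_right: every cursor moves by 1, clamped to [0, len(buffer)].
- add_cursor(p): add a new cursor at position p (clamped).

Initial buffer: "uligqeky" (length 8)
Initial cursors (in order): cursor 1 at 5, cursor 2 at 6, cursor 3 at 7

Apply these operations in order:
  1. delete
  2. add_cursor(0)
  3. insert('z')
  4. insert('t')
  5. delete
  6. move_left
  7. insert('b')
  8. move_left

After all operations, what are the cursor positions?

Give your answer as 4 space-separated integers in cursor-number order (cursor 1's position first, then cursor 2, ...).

After op 1 (delete): buffer="uligy" (len 5), cursors c1@4 c2@4 c3@4, authorship .....
After op 2 (add_cursor(0)): buffer="uligy" (len 5), cursors c4@0 c1@4 c2@4 c3@4, authorship .....
After op 3 (insert('z')): buffer="zuligzzzy" (len 9), cursors c4@1 c1@8 c2@8 c3@8, authorship 4....123.
After op 4 (insert('t')): buffer="ztuligzzzttty" (len 13), cursors c4@2 c1@12 c2@12 c3@12, authorship 44....123123.
After op 5 (delete): buffer="zuligzzzy" (len 9), cursors c4@1 c1@8 c2@8 c3@8, authorship 4....123.
After op 6 (move_left): buffer="zuligzzzy" (len 9), cursors c4@0 c1@7 c2@7 c3@7, authorship 4....123.
After op 7 (insert('b')): buffer="bzuligzzbbbzy" (len 13), cursors c4@1 c1@11 c2@11 c3@11, authorship 44....121233.
After op 8 (move_left): buffer="bzuligzzbbbzy" (len 13), cursors c4@0 c1@10 c2@10 c3@10, authorship 44....121233.

Answer: 10 10 10 0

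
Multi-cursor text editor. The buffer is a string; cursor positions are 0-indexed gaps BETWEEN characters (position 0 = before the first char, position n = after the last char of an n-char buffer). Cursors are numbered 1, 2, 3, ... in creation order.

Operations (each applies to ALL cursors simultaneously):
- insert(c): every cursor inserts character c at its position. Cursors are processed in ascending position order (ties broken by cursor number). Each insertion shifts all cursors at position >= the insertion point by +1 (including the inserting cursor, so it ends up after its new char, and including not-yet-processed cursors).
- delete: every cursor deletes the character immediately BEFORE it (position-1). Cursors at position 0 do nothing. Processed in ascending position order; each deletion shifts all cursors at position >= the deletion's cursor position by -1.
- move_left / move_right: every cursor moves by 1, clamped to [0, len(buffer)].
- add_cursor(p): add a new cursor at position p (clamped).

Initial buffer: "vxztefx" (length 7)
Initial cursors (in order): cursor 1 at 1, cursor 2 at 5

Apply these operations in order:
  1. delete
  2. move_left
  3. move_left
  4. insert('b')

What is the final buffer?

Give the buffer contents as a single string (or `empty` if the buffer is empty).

Answer: bxbztfx

Derivation:
After op 1 (delete): buffer="xztfx" (len 5), cursors c1@0 c2@3, authorship .....
After op 2 (move_left): buffer="xztfx" (len 5), cursors c1@0 c2@2, authorship .....
After op 3 (move_left): buffer="xztfx" (len 5), cursors c1@0 c2@1, authorship .....
After op 4 (insert('b')): buffer="bxbztfx" (len 7), cursors c1@1 c2@3, authorship 1.2....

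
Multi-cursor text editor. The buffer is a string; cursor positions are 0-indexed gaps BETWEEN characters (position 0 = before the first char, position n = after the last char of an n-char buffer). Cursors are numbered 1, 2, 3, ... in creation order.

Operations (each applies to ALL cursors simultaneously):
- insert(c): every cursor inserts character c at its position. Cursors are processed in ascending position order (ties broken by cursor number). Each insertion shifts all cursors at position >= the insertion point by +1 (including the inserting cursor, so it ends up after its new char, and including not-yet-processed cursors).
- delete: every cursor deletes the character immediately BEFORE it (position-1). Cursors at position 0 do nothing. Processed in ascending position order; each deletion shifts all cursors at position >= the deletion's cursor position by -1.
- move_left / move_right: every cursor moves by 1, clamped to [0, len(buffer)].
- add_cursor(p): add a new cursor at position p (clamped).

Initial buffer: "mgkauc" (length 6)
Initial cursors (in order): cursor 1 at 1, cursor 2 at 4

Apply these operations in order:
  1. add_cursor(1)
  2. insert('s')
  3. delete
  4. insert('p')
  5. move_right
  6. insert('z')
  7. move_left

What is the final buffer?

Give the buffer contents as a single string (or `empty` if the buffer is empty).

After op 1 (add_cursor(1)): buffer="mgkauc" (len 6), cursors c1@1 c3@1 c2@4, authorship ......
After op 2 (insert('s')): buffer="mssgkasuc" (len 9), cursors c1@3 c3@3 c2@7, authorship .13...2..
After op 3 (delete): buffer="mgkauc" (len 6), cursors c1@1 c3@1 c2@4, authorship ......
After op 4 (insert('p')): buffer="mppgkapuc" (len 9), cursors c1@3 c3@3 c2@7, authorship .13...2..
After op 5 (move_right): buffer="mppgkapuc" (len 9), cursors c1@4 c3@4 c2@8, authorship .13...2..
After op 6 (insert('z')): buffer="mppgzzkapuzc" (len 12), cursors c1@6 c3@6 c2@11, authorship .13.13..2.2.
After op 7 (move_left): buffer="mppgzzkapuzc" (len 12), cursors c1@5 c3@5 c2@10, authorship .13.13..2.2.

Answer: mppgzzkapuzc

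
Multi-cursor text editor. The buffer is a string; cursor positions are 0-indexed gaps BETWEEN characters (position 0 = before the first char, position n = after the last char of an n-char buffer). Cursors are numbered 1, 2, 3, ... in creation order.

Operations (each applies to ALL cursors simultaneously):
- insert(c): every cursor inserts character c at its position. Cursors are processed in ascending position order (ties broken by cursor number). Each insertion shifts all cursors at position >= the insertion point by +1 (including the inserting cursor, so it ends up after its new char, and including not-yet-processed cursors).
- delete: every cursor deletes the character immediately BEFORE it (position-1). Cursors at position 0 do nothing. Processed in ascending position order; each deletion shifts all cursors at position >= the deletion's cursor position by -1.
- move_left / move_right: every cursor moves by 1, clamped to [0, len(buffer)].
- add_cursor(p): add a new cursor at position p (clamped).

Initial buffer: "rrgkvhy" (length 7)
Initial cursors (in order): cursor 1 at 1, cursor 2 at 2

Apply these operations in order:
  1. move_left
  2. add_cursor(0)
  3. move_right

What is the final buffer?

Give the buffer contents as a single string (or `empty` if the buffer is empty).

Answer: rrgkvhy

Derivation:
After op 1 (move_left): buffer="rrgkvhy" (len 7), cursors c1@0 c2@1, authorship .......
After op 2 (add_cursor(0)): buffer="rrgkvhy" (len 7), cursors c1@0 c3@0 c2@1, authorship .......
After op 3 (move_right): buffer="rrgkvhy" (len 7), cursors c1@1 c3@1 c2@2, authorship .......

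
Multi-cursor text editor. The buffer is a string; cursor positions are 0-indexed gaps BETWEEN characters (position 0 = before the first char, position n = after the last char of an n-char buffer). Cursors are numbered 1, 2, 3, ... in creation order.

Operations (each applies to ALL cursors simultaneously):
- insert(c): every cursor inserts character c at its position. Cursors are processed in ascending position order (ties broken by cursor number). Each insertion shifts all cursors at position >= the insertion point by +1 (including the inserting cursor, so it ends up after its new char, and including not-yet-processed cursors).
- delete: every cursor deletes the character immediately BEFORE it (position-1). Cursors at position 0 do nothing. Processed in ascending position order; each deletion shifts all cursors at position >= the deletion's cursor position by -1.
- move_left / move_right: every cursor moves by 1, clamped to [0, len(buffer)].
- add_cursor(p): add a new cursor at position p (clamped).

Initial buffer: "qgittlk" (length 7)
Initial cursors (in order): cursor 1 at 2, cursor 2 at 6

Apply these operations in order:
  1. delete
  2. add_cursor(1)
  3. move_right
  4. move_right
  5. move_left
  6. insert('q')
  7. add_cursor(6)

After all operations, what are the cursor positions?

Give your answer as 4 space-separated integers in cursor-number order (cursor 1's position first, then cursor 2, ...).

After op 1 (delete): buffer="qittk" (len 5), cursors c1@1 c2@4, authorship .....
After op 2 (add_cursor(1)): buffer="qittk" (len 5), cursors c1@1 c3@1 c2@4, authorship .....
After op 3 (move_right): buffer="qittk" (len 5), cursors c1@2 c3@2 c2@5, authorship .....
After op 4 (move_right): buffer="qittk" (len 5), cursors c1@3 c3@3 c2@5, authorship .....
After op 5 (move_left): buffer="qittk" (len 5), cursors c1@2 c3@2 c2@4, authorship .....
After op 6 (insert('q')): buffer="qiqqttqk" (len 8), cursors c1@4 c3@4 c2@7, authorship ..13..2.
After op 7 (add_cursor(6)): buffer="qiqqttqk" (len 8), cursors c1@4 c3@4 c4@6 c2@7, authorship ..13..2.

Answer: 4 7 4 6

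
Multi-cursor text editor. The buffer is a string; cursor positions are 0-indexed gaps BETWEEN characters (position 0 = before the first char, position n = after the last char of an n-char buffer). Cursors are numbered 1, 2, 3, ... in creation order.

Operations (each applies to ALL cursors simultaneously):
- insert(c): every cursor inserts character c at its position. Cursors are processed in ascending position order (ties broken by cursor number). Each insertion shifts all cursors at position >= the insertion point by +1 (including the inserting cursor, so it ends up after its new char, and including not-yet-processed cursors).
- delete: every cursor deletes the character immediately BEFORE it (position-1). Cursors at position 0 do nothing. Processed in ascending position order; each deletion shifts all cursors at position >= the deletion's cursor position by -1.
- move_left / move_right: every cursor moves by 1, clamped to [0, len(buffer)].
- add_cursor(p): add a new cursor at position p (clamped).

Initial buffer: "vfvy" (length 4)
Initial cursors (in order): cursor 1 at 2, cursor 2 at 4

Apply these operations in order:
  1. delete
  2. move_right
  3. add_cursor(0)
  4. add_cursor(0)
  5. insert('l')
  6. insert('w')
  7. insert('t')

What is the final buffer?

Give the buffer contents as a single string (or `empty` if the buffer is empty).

After op 1 (delete): buffer="vv" (len 2), cursors c1@1 c2@2, authorship ..
After op 2 (move_right): buffer="vv" (len 2), cursors c1@2 c2@2, authorship ..
After op 3 (add_cursor(0)): buffer="vv" (len 2), cursors c3@0 c1@2 c2@2, authorship ..
After op 4 (add_cursor(0)): buffer="vv" (len 2), cursors c3@0 c4@0 c1@2 c2@2, authorship ..
After op 5 (insert('l')): buffer="llvvll" (len 6), cursors c3@2 c4@2 c1@6 c2@6, authorship 34..12
After op 6 (insert('w')): buffer="llwwvvllww" (len 10), cursors c3@4 c4@4 c1@10 c2@10, authorship 3434..1212
After op 7 (insert('t')): buffer="llwwttvvllwwtt" (len 14), cursors c3@6 c4@6 c1@14 c2@14, authorship 343434..121212

Answer: llwwttvvllwwtt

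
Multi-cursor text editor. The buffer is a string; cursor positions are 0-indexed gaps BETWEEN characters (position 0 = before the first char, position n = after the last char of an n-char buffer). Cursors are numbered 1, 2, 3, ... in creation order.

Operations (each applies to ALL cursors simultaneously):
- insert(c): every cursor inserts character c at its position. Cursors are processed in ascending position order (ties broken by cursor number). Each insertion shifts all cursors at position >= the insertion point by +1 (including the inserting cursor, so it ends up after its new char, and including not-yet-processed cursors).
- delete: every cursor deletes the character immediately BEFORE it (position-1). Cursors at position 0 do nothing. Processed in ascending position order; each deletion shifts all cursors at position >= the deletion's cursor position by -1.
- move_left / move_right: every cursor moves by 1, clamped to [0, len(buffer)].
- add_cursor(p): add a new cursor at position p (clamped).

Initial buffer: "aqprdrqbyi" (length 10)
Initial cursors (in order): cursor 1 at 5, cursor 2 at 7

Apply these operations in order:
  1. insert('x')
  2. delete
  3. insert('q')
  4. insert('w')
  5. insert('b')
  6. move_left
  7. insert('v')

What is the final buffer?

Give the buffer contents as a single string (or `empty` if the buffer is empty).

After op 1 (insert('x')): buffer="aqprdxrqxbyi" (len 12), cursors c1@6 c2@9, authorship .....1..2...
After op 2 (delete): buffer="aqprdrqbyi" (len 10), cursors c1@5 c2@7, authorship ..........
After op 3 (insert('q')): buffer="aqprdqrqqbyi" (len 12), cursors c1@6 c2@9, authorship .....1..2...
After op 4 (insert('w')): buffer="aqprdqwrqqwbyi" (len 14), cursors c1@7 c2@11, authorship .....11..22...
After op 5 (insert('b')): buffer="aqprdqwbrqqwbbyi" (len 16), cursors c1@8 c2@13, authorship .....111..222...
After op 6 (move_left): buffer="aqprdqwbrqqwbbyi" (len 16), cursors c1@7 c2@12, authorship .....111..222...
After op 7 (insert('v')): buffer="aqprdqwvbrqqwvbbyi" (len 18), cursors c1@8 c2@14, authorship .....1111..2222...

Answer: aqprdqwvbrqqwvbbyi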